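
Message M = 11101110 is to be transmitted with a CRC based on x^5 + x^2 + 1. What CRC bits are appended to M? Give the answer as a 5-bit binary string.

Append 5 zeros: 1110111000000. Divide by 100101 (XOR where the leading bit is 1):
  pos 0: 111011 XOR 100101 = 011110
  pos 1: 111101 XOR 100101 = 011000
  pos 2: 110000 XOR 100101 = 010101
  pos 3: 101010 XOR 100101 = 001111
  pos 5: 111100 XOR 100101 = 011001
  pos 6: 110010 XOR 100101 = 010111
  pos 7: 101110 XOR 100101 = 001011
Remainder (last 5 bits) = 01011. This is the CRC / FCS.

01011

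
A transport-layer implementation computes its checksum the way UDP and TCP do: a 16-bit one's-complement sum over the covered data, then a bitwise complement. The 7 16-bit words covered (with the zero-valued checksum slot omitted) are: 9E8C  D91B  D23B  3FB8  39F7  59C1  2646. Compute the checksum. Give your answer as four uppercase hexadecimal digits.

BC64

One's-complement addition (fold any carry out of bit 15 back into bit 0):
  0x9E8C + 0xD91B = 0x177A7 → wrap carry → 0x77A8
  0x77A8 + 0xD23B = 0x149E3 → wrap carry → 0x49E4
  0x49E4 + 0x3FB8 = 0x0899C
  0x899C + 0x39F7 = 0x0C393
  0xC393 + 0x59C1 = 0x11D54 → wrap carry → 0x1D55
  0x1D55 + 0x2646 = 0x0439B
One's-complement sum = 0x439B.
Checksum = ~0x439B & 0xFFFF = 0xBC64.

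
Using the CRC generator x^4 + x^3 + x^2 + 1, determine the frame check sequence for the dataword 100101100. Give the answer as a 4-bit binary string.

Append 4 zeros: 1001011000000. Divide by 11101 (XOR where the leading bit is 1):
  pos 0: 10010 XOR 11101 = 01111
  pos 1: 11111 XOR 11101 = 00010
  pos 4: 10100 XOR 11101 = 01001
  pos 5: 10010 XOR 11101 = 01111
  pos 6: 11110 XOR 11101 = 00011
Remainder (last 4 bits) = 1100. This is the CRC / FCS.

1100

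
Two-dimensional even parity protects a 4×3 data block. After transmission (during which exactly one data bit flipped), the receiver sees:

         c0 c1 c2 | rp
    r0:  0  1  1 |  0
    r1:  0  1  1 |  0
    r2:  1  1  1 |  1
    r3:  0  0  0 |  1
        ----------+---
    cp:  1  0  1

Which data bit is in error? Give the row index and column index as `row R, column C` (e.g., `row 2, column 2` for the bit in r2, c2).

row 3, column 1

Recompute each row's even parity and compare to rp:
  r0: data parity 0, sent rp 0 → ok
  r1: data parity 0, sent rp 0 → ok
  r2: data parity 1, sent rp 1 → ok
  r3: data parity 0, sent rp 1 → mismatch
Recompute each column's even parity and compare to cp:
  c0: data parity 1, sent cp 1 → ok
  c1: data parity 1, sent cp 0 → mismatch
  c2: data parity 1, sent cp 1 → ok
Exactly one row (r3) and one column (c1) fail → the flipped bit is at their intersection.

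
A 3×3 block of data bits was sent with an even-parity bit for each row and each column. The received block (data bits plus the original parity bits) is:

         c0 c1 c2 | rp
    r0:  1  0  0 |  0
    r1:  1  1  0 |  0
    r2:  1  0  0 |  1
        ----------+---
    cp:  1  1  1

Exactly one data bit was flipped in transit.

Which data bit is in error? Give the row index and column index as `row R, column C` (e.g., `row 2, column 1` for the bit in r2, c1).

Recompute each row's even parity and compare to rp:
  r0: data parity 1, sent rp 0 → mismatch
  r1: data parity 0, sent rp 0 → ok
  r2: data parity 1, sent rp 1 → ok
Recompute each column's even parity and compare to cp:
  c0: data parity 1, sent cp 1 → ok
  c1: data parity 1, sent cp 1 → ok
  c2: data parity 0, sent cp 1 → mismatch
Exactly one row (r0) and one column (c2) fail → the flipped bit is at their intersection.

row 0, column 2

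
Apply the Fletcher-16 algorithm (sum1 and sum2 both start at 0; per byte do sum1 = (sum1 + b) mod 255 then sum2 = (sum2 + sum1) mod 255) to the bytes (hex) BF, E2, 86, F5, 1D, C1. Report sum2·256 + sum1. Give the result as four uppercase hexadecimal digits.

Running sums (mod 255):
  after byte 0 (BF): sum1=191, sum2=191
  after byte 1 (E2): sum1=162, sum2=98
  after byte 2 (86): sum1=41, sum2=139
  after byte 3 (F5): sum1=31, sum2=170
  after byte 4 (1D): sum1=60, sum2=230
  after byte 5 (C1): sum1=253, sum2=228
Checksum = sum2·256 + sum1 = 228·256 + 253 = 58621 = 0xE4FD.

E4FD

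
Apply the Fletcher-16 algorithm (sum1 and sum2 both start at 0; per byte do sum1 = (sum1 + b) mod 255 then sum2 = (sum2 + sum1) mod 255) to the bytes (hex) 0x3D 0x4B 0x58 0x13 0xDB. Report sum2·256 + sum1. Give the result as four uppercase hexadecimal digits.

Running sums (mod 255):
  after byte 0 (0x3D): sum1=61, sum2=61
  after byte 1 (0x4B): sum1=136, sum2=197
  after byte 2 (0x58): sum1=224, sum2=166
  after byte 3 (0x13): sum1=243, sum2=154
  after byte 4 (0xDB): sum1=207, sum2=106
Checksum = sum2·256 + sum1 = 106·256 + 207 = 27343 = 0x6ACF.

6ACF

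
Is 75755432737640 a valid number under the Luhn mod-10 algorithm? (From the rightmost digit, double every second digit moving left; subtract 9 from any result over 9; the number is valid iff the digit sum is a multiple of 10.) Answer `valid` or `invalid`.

From the right, keep odd positions and double even positions (subtract 9 from any doubled value over 9):
  doubled (positions 2,4,...): 8 5 5 6 1 5 5 → sum 35
  kept (positions 1,3,...): 0 6 3 2 4 5 5 → sum 25
Total = 60.
60 mod 10 = 0, so the number is valid.

valid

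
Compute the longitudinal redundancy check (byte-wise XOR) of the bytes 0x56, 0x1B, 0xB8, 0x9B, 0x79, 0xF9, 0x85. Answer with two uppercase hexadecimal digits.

XOR the bytes together:
  start with 0x56
  0x56 ⊕ 0x1B = 0x4D
  0x4D ⊕ 0xB8 = 0xF5
  0xF5 ⊕ 0x9B = 0x6E
  0x6E ⊕ 0x79 = 0x17
  0x17 ⊕ 0xF9 = 0xEE
  0xEE ⊕ 0x85 = 0x6B

6B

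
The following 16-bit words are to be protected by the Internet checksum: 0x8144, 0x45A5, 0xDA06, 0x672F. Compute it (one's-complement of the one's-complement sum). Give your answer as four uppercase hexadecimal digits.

F7DF

One's-complement addition (fold any carry out of bit 15 back into bit 0):
  0x8144 + 0x45A5 = 0x0C6E9
  0xC6E9 + 0xDA06 = 0x1A0EF → wrap carry → 0xA0F0
  0xA0F0 + 0x672F = 0x1081F → wrap carry → 0x0820
One's-complement sum = 0x0820.
Checksum = ~0x0820 & 0xFFFF = 0xF7DF.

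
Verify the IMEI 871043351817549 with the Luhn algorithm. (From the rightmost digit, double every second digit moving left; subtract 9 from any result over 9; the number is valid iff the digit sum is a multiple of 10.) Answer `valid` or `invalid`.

invalid

From the right, keep odd positions and double even positions (subtract 9 from any doubled value over 9):
  doubled (positions 2,4,...): 8 5 7 1 6 0 5 → sum 32
  kept (positions 1,3,...): 9 5 1 1 3 4 1 8 → sum 32
Total = 64.
64 mod 10 = 4, so the number is invalid.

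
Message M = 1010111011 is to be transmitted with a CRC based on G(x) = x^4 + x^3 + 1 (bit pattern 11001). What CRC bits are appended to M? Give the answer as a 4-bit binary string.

0101

Append 4 zeros: 10101110110000. Divide by 11001 (XOR where the leading bit is 1):
  pos 0: 10101 XOR 11001 = 01100
  pos 1: 11001 XOR 11001 = 00000
  pos 6: 10110 XOR 11001 = 01111
  pos 7: 11110 XOR 11001 = 00111
  pos 9: 11100 XOR 11001 = 00101
Remainder (last 4 bits) = 0101. This is the CRC / FCS.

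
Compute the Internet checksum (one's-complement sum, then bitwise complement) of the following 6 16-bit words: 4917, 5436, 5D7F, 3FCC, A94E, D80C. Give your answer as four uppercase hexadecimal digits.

440B

One's-complement addition (fold any carry out of bit 15 back into bit 0):
  0x4917 + 0x5436 = 0x09D4D
  0x9D4D + 0x5D7F = 0x0FACC
  0xFACC + 0x3FCC = 0x13A98 → wrap carry → 0x3A99
  0x3A99 + 0xA94E = 0x0E3E7
  0xE3E7 + 0xD80C = 0x1BBF3 → wrap carry → 0xBBF4
One's-complement sum = 0xBBF4.
Checksum = ~0xBBF4 & 0xFFFF = 0x440B.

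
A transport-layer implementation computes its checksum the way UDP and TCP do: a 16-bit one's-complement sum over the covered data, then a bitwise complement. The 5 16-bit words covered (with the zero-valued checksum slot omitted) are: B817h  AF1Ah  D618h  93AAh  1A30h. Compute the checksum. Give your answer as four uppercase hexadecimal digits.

One's-complement addition (fold any carry out of bit 15 back into bit 0):
  0xB817 + 0xAF1A = 0x16731 → wrap carry → 0x6732
  0x6732 + 0xD618 = 0x13D4A → wrap carry → 0x3D4B
  0x3D4B + 0x93AA = 0x0D0F5
  0xD0F5 + 0x1A30 = 0x0EB25
One's-complement sum = 0xEB25.
Checksum = ~0xEB25 & 0xFFFF = 0x14DA.

14DA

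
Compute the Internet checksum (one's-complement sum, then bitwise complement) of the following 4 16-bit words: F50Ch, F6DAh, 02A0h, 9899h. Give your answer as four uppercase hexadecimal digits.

78DE

One's-complement addition (fold any carry out of bit 15 back into bit 0):
  0xF50C + 0xF6DA = 0x1EBE6 → wrap carry → 0xEBE7
  0xEBE7 + 0x02A0 = 0x0EE87
  0xEE87 + 0x9899 = 0x18720 → wrap carry → 0x8721
One's-complement sum = 0x8721.
Checksum = ~0x8721 & 0xFFFF = 0x78DE.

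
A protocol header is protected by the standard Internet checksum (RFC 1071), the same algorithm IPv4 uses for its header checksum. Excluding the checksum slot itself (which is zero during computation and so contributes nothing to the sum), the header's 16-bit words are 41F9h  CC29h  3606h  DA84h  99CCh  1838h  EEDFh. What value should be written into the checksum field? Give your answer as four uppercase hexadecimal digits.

One's-complement addition (fold any carry out of bit 15 back into bit 0):
  0x41F9 + 0xCC29 = 0x10E22 → wrap carry → 0x0E23
  0x0E23 + 0x3606 = 0x04429
  0x4429 + 0xDA84 = 0x11EAD → wrap carry → 0x1EAE
  0x1EAE + 0x99CC = 0x0B87A
  0xB87A + 0x1838 = 0x0D0B2
  0xD0B2 + 0xEEDF = 0x1BF91 → wrap carry → 0xBF92
One's-complement sum = 0xBF92.
Checksum = ~0xBF92 & 0xFFFF = 0x406D.

406D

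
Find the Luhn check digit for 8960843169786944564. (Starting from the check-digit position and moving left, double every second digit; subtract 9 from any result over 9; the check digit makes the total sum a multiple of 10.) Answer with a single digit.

Partial digits right→left: 4 6 5 4 4 9 6 8 7 9 6 1 3 4 8 0 6 9 8
Double every second digit counting from the check-digit position (so the 1st, 3rd, 5th, ... of the partial from the right).
  doubled (with −9 where >9): 8 1 8 3 5 3 6 7 3 7 → sum 51
  kept as-is: 6 4 9 8 9 1 4 0 9 → sum 50
Total = 51 + 50 = 101.
Check digit = (10 − (101 mod 10)) mod 10 = 9.

9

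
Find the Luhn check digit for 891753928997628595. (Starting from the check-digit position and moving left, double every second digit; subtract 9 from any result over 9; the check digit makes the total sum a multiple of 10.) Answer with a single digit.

Partial digits right→left: 5 9 5 8 2 6 7 9 9 8 2 9 3 5 7 1 9 8
Double every second digit counting from the check-digit position (so the 1st, 3rd, 5th, ... of the partial from the right).
  doubled (with −9 where >9): 1 1 4 5 9 4 6 5 9 → sum 44
  kept as-is: 9 8 6 9 8 9 5 1 8 → sum 63
Total = 44 + 63 = 107.
Check digit = (10 − (107 mod 10)) mod 10 = 3.

3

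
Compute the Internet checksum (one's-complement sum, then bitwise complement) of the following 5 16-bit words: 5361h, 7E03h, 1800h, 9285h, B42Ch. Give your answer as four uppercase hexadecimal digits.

One's-complement addition (fold any carry out of bit 15 back into bit 0):
  0x5361 + 0x7E03 = 0x0D164
  0xD164 + 0x1800 = 0x0E964
  0xE964 + 0x9285 = 0x17BE9 → wrap carry → 0x7BEA
  0x7BEA + 0xB42C = 0x13016 → wrap carry → 0x3017
One's-complement sum = 0x3017.
Checksum = ~0x3017 & 0xFFFF = 0xCFE8.

CFE8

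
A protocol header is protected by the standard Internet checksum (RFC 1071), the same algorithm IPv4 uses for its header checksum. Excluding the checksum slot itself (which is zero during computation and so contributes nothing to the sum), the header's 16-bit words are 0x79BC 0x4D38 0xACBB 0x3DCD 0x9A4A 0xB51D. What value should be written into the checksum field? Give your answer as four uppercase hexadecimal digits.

One's-complement addition (fold any carry out of bit 15 back into bit 0):
  0x79BC + 0x4D38 = 0x0C6F4
  0xC6F4 + 0xACBB = 0x173AF → wrap carry → 0x73B0
  0x73B0 + 0x3DCD = 0x0B17D
  0xB17D + 0x9A4A = 0x14BC7 → wrap carry → 0x4BC8
  0x4BC8 + 0xB51D = 0x100E5 → wrap carry → 0x00E6
One's-complement sum = 0x00E6.
Checksum = ~0x00E6 & 0xFFFF = 0xFF19.

FF19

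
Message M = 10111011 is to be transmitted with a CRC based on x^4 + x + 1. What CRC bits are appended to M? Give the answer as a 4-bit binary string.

Append 4 zeros: 101110110000. Divide by 10011 (XOR where the leading bit is 1):
  pos 0: 10111 XOR 10011 = 00100
  pos 2: 10001 XOR 10011 = 00010
  pos 5: 10100 XOR 10011 = 00111
  pos 7: 11100 XOR 10011 = 01111
Remainder (last 4 bits) = 1111. This is the CRC / FCS.

1111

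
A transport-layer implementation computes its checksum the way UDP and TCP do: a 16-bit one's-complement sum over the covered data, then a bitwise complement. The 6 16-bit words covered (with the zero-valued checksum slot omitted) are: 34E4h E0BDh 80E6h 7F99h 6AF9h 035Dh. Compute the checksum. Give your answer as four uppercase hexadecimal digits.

7B87

One's-complement addition (fold any carry out of bit 15 back into bit 0):
  0x34E4 + 0xE0BD = 0x115A1 → wrap carry → 0x15A2
  0x15A2 + 0x80E6 = 0x09688
  0x9688 + 0x7F99 = 0x11621 → wrap carry → 0x1622
  0x1622 + 0x6AF9 = 0x0811B
  0x811B + 0x035D = 0x08478
One's-complement sum = 0x8478.
Checksum = ~0x8478 & 0xFFFF = 0x7B87.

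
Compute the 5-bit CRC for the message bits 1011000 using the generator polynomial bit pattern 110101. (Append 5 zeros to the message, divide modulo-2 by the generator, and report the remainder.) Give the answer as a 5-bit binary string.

00001

Append 5 zeros: 101100000000. Divide by 110101 (XOR where the leading bit is 1):
  pos 0: 101100 XOR 110101 = 011001
  pos 1: 110010 XOR 110101 = 000111
  pos 4: 111000 XOR 110101 = 001101
  pos 6: 110100 XOR 110101 = 000001
Remainder (last 5 bits) = 00001. This is the CRC / FCS.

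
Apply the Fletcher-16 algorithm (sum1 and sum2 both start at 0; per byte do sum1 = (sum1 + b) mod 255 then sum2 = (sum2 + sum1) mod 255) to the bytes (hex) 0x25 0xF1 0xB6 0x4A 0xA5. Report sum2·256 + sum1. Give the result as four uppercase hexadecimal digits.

DFBD

Running sums (mod 255):
  after byte 0 (0x25): sum1=37, sum2=37
  after byte 1 (0xF1): sum1=23, sum2=60
  after byte 2 (0xB6): sum1=205, sum2=10
  after byte 3 (0x4A): sum1=24, sum2=34
  after byte 4 (0xA5): sum1=189, sum2=223
Checksum = sum2·256 + sum1 = 223·256 + 189 = 57277 = 0xDFBD.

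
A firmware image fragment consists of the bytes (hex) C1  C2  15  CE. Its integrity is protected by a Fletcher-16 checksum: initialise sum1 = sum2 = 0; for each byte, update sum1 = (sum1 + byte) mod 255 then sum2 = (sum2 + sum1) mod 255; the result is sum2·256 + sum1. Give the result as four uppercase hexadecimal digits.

4868

Running sums (mod 255):
  after byte 0 (C1): sum1=193, sum2=193
  after byte 1 (C2): sum1=132, sum2=70
  after byte 2 (15): sum1=153, sum2=223
  after byte 3 (CE): sum1=104, sum2=72
Checksum = sum2·256 + sum1 = 72·256 + 104 = 18536 = 0x4868.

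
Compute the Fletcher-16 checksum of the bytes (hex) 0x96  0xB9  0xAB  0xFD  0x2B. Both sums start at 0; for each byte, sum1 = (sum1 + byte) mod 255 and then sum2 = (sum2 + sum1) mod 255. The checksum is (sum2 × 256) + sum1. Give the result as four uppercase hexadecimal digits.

Running sums (mod 255):
  after byte 0 (0x96): sum1=150, sum2=150
  after byte 1 (0xB9): sum1=80, sum2=230
  after byte 2 (0xAB): sum1=251, sum2=226
  after byte 3 (0xFD): sum1=249, sum2=220
  after byte 4 (0x2B): sum1=37, sum2=2
Checksum = sum2·256 + sum1 = 2·256 + 37 = 549 = 0x0225.

0225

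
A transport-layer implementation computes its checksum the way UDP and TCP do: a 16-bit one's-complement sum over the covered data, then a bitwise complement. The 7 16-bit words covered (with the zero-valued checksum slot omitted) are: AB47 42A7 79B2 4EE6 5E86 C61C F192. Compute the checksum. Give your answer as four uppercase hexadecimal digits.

One's-complement addition (fold any carry out of bit 15 back into bit 0):
  0xAB47 + 0x42A7 = 0x0EDEE
  0xEDEE + 0x79B2 = 0x167A0 → wrap carry → 0x67A1
  0x67A1 + 0x4EE6 = 0x0B687
  0xB687 + 0x5E86 = 0x1150D → wrap carry → 0x150E
  0x150E + 0xC61C = 0x0DB2A
  0xDB2A + 0xF192 = 0x1CCBC → wrap carry → 0xCCBD
One's-complement sum = 0xCCBD.
Checksum = ~0xCCBD & 0xFFFF = 0x3342.

3342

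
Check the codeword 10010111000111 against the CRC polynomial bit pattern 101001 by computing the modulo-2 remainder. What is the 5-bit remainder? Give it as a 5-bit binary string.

00100

Modulo-2 division of 10010111000111 by 101001:
  pos 0: 100101 XOR 101001 = 001100
  pos 2: 110011 XOR 101001 = 011010
  pos 3: 110100 XOR 101001 = 011101
  pos 4: 111010 XOR 101001 = 010011
  pos 5: 100110 XOR 101001 = 001111
  pos 7: 111111 XOR 101001 = 010110
  pos 8: 101101 XOR 101001 = 000100
Remainder = 00100 (nonzero — an error is detected).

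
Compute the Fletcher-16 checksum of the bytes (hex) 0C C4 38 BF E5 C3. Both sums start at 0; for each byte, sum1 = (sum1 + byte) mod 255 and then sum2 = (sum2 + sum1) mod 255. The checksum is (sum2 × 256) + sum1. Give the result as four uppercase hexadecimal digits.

Running sums (mod 255):
  after byte 0 (0C): sum1=12, sum2=12
  after byte 1 (C4): sum1=208, sum2=220
  after byte 2 (38): sum1=9, sum2=229
  after byte 3 (BF): sum1=200, sum2=174
  after byte 4 (E5): sum1=174, sum2=93
  after byte 5 (C3): sum1=114, sum2=207
Checksum = sum2·256 + sum1 = 207·256 + 114 = 53106 = 0xCF72.

CF72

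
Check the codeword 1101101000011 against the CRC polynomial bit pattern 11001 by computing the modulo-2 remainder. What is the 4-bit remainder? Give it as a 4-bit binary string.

1001

Modulo-2 division of 1101101000011 by 11001:
  pos 0: 11011 XOR 11001 = 00010
  pos 3: 10010 XOR 11001 = 01011
  pos 4: 10110 XOR 11001 = 01111
  pos 5: 11110 XOR 11001 = 00111
  pos 7: 11101 XOR 11001 = 00100
Remainder = 1001 (nonzero — an error is detected).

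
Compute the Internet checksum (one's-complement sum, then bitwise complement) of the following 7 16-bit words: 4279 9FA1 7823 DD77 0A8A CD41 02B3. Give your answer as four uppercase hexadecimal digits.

One's-complement addition (fold any carry out of bit 15 back into bit 0):
  0x4279 + 0x9FA1 = 0x0E21A
  0xE21A + 0x7823 = 0x15A3D → wrap carry → 0x5A3E
  0x5A3E + 0xDD77 = 0x137B5 → wrap carry → 0x37B6
  0x37B6 + 0x0A8A = 0x04240
  0x4240 + 0xCD41 = 0x10F81 → wrap carry → 0x0F82
  0x0F82 + 0x02B3 = 0x01235
One's-complement sum = 0x1235.
Checksum = ~0x1235 & 0xFFFF = 0xEDCA.

EDCA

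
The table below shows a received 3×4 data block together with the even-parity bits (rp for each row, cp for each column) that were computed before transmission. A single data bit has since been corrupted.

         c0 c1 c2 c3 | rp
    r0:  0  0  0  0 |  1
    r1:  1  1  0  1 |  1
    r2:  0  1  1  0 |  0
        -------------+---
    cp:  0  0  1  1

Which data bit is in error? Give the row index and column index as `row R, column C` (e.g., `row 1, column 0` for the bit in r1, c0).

row 0, column 0

Recompute each row's even parity and compare to rp:
  r0: data parity 0, sent rp 1 → mismatch
  r1: data parity 1, sent rp 1 → ok
  r2: data parity 0, sent rp 0 → ok
Recompute each column's even parity and compare to cp:
  c0: data parity 1, sent cp 0 → mismatch
  c1: data parity 0, sent cp 0 → ok
  c2: data parity 1, sent cp 1 → ok
  c3: data parity 1, sent cp 1 → ok
Exactly one row (r0) and one column (c0) fail → the flipped bit is at their intersection.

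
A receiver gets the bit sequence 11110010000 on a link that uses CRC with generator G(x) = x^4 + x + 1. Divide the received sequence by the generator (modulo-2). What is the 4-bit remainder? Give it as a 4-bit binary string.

Modulo-2 division of 11110010000 by 10011:
  pos 0: 11110 XOR 10011 = 01101
  pos 1: 11010 XOR 10011 = 01001
  pos 2: 10011 XOR 10011 = 00000
Remainder = 0000 (zero — the frame passes the CRC check).

0000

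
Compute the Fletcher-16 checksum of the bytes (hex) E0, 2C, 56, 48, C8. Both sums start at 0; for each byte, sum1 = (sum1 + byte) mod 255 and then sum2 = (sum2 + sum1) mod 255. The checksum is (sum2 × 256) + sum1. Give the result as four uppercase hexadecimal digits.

7174

Running sums (mod 255):
  after byte 0 (E0): sum1=224, sum2=224
  after byte 1 (2C): sum1=13, sum2=237
  after byte 2 (56): sum1=99, sum2=81
  after byte 3 (48): sum1=171, sum2=252
  after byte 4 (C8): sum1=116, sum2=113
Checksum = sum2·256 + sum1 = 113·256 + 116 = 29044 = 0x7174.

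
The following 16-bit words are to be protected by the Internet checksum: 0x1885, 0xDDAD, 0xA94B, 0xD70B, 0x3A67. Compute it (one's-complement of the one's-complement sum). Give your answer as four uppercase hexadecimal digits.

One's-complement addition (fold any carry out of bit 15 back into bit 0):
  0x1885 + 0xDDAD = 0x0F632
  0xF632 + 0xA94B = 0x19F7D → wrap carry → 0x9F7E
  0x9F7E + 0xD70B = 0x17689 → wrap carry → 0x768A
  0x768A + 0x3A67 = 0x0B0F1
One's-complement sum = 0xB0F1.
Checksum = ~0xB0F1 & 0xFFFF = 0x4F0E.

4F0E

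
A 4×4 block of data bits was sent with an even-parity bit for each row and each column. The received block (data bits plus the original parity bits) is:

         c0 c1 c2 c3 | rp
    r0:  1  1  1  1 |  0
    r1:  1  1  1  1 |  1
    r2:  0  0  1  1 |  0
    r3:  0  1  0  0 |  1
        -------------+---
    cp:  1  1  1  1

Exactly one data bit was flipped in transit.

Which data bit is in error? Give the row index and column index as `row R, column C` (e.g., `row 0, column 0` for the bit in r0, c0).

row 1, column 0

Recompute each row's even parity and compare to rp:
  r0: data parity 0, sent rp 0 → ok
  r1: data parity 0, sent rp 1 → mismatch
  r2: data parity 0, sent rp 0 → ok
  r3: data parity 1, sent rp 1 → ok
Recompute each column's even parity and compare to cp:
  c0: data parity 0, sent cp 1 → mismatch
  c1: data parity 1, sent cp 1 → ok
  c2: data parity 1, sent cp 1 → ok
  c3: data parity 1, sent cp 1 → ok
Exactly one row (r1) and one column (c0) fail → the flipped bit is at their intersection.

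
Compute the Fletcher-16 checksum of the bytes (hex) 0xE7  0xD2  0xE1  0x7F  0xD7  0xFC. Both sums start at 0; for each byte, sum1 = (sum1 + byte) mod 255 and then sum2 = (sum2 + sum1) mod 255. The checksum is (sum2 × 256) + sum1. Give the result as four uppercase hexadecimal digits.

40F0

Running sums (mod 255):
  after byte 0 (0xE7): sum1=231, sum2=231
  after byte 1 (0xD2): sum1=186, sum2=162
  after byte 2 (0xE1): sum1=156, sum2=63
  after byte 3 (0x7F): sum1=28, sum2=91
  after byte 4 (0xD7): sum1=243, sum2=79
  after byte 5 (0xFC): sum1=240, sum2=64
Checksum = sum2·256 + sum1 = 64·256 + 240 = 16624 = 0x40F0.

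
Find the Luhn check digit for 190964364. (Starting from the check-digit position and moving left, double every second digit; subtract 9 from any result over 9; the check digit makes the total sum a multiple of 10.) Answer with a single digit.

Partial digits right→left: 4 6 3 4 6 9 0 9 1
Double every second digit counting from the check-digit position (so the 1st, 3rd, 5th, ... of the partial from the right).
  doubled (with −9 where >9): 8 6 3 0 2 → sum 19
  kept as-is: 6 4 9 9 → sum 28
Total = 19 + 28 = 47.
Check digit = (10 − (47 mod 10)) mod 10 = 3.

3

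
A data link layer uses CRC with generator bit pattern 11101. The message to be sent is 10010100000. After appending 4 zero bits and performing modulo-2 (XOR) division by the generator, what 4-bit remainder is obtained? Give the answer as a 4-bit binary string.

1000

Append 4 zeros: 100101000000000. Divide by 11101 (XOR where the leading bit is 1):
  pos 0: 10010 XOR 11101 = 01111
  pos 1: 11111 XOR 11101 = 00010
  pos 4: 10000 XOR 11101 = 01101
  pos 5: 11010 XOR 11101 = 00111
  pos 7: 11100 XOR 11101 = 00001
Remainder (last 4 bits) = 1000. This is the CRC / FCS.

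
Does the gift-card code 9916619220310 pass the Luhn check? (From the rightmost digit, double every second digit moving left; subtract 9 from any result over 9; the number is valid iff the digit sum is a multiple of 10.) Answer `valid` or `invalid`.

From the right, keep odd positions and double even positions (subtract 9 from any doubled value over 9):
  doubled (positions 2,4,...): 2 0 4 2 3 9 → sum 20
  kept (positions 1,3,...): 0 3 2 9 6 1 9 → sum 30
Total = 50.
50 mod 10 = 0, so the number is valid.

valid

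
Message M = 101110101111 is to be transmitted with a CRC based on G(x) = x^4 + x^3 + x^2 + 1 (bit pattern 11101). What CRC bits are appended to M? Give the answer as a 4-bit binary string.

0111

Append 4 zeros: 1011101011110000. Divide by 11101 (XOR where the leading bit is 1):
  pos 0: 10111 XOR 11101 = 01010
  pos 1: 10100 XOR 11101 = 01001
  pos 2: 10011 XOR 11101 = 01110
  pos 3: 11100 XOR 11101 = 00001
  pos 7: 11111 XOR 11101 = 00010
  pos 10: 10000 XOR 11101 = 01101
  pos 11: 11010 XOR 11101 = 00111
Remainder (last 4 bits) = 0111. This is the CRC / FCS.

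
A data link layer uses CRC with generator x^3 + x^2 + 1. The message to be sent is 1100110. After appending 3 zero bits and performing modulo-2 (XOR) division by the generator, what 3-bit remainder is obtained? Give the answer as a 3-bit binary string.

010

Append 3 zeros: 1100110000. Divide by 1101 (XOR where the leading bit is 1):
  pos 0: 1100 XOR 1101 = 0001
  pos 3: 1110 XOR 1101 = 0011
  pos 5: 1100 XOR 1101 = 0001
Remainder (last 3 bits) = 010. This is the CRC / FCS.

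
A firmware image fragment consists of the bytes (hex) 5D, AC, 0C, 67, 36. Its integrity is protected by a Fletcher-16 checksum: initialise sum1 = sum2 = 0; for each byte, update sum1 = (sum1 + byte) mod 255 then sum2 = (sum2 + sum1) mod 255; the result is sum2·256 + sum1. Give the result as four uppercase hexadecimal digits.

AEB3

Running sums (mod 255):
  after byte 0 (5D): sum1=93, sum2=93
  after byte 1 (AC): sum1=10, sum2=103
  after byte 2 (0C): sum1=22, sum2=125
  after byte 3 (67): sum1=125, sum2=250
  after byte 4 (36): sum1=179, sum2=174
Checksum = sum2·256 + sum1 = 174·256 + 179 = 44723 = 0xAEB3.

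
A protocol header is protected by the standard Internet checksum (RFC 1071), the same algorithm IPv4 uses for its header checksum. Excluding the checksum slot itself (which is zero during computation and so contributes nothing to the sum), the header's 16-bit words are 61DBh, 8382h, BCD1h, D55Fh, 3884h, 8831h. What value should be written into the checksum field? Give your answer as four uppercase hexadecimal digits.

C7BA

One's-complement addition (fold any carry out of bit 15 back into bit 0):
  0x61DB + 0x8382 = 0x0E55D
  0xE55D + 0xBCD1 = 0x1A22E → wrap carry → 0xA22F
  0xA22F + 0xD55F = 0x1778E → wrap carry → 0x778F
  0x778F + 0x3884 = 0x0B013
  0xB013 + 0x8831 = 0x13844 → wrap carry → 0x3845
One's-complement sum = 0x3845.
Checksum = ~0x3845 & 0xFFFF = 0xC7BA.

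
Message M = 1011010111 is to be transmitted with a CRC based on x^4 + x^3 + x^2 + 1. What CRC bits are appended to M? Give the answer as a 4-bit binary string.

Append 4 zeros: 10110101110000. Divide by 11101 (XOR where the leading bit is 1):
  pos 0: 10110 XOR 11101 = 01011
  pos 1: 10111 XOR 11101 = 01010
  pos 2: 10100 XOR 11101 = 01001
  pos 3: 10011 XOR 11101 = 01110
  pos 4: 11101 XOR 11101 = 00000
  pos 9: 10000 XOR 11101 = 01101
Remainder (last 4 bits) = 1101. This is the CRC / FCS.

1101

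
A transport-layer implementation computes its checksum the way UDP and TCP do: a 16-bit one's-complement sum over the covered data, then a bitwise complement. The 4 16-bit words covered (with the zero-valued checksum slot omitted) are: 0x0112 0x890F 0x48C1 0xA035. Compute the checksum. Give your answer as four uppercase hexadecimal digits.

One's-complement addition (fold any carry out of bit 15 back into bit 0):
  0x0112 + 0x890F = 0x08A21
  0x8A21 + 0x48C1 = 0x0D2E2
  0xD2E2 + 0xA035 = 0x17317 → wrap carry → 0x7318
One's-complement sum = 0x7318.
Checksum = ~0x7318 & 0xFFFF = 0x8CE7.

8CE7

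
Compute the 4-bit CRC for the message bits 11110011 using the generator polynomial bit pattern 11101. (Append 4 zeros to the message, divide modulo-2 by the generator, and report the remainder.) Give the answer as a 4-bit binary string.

1001

Append 4 zeros: 111100110000. Divide by 11101 (XOR where the leading bit is 1):
  pos 0: 11110 XOR 11101 = 00011
  pos 3: 11011 XOR 11101 = 00110
  pos 5: 11000 XOR 11101 = 00101
  pos 7: 10100 XOR 11101 = 01001
Remainder (last 4 bits) = 1001. This is the CRC / FCS.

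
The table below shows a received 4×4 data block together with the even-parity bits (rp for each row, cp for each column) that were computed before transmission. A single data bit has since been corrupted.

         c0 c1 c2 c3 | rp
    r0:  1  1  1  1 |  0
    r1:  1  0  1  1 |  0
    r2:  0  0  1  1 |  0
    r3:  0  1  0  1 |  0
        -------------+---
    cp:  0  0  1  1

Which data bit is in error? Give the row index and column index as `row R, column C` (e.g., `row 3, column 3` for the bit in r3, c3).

row 1, column 3

Recompute each row's even parity and compare to rp:
  r0: data parity 0, sent rp 0 → ok
  r1: data parity 1, sent rp 0 → mismatch
  r2: data parity 0, sent rp 0 → ok
  r3: data parity 0, sent rp 0 → ok
Recompute each column's even parity and compare to cp:
  c0: data parity 0, sent cp 0 → ok
  c1: data parity 0, sent cp 0 → ok
  c2: data parity 1, sent cp 1 → ok
  c3: data parity 0, sent cp 1 → mismatch
Exactly one row (r1) and one column (c3) fail → the flipped bit is at their intersection.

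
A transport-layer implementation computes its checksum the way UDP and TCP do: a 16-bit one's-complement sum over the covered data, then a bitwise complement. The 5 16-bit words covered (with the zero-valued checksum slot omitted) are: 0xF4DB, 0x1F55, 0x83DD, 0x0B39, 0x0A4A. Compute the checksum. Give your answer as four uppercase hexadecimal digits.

526E

One's-complement addition (fold any carry out of bit 15 back into bit 0):
  0xF4DB + 0x1F55 = 0x11430 → wrap carry → 0x1431
  0x1431 + 0x83DD = 0x0980E
  0x980E + 0x0B39 = 0x0A347
  0xA347 + 0x0A4A = 0x0AD91
One's-complement sum = 0xAD91.
Checksum = ~0xAD91 & 0xFFFF = 0x526E.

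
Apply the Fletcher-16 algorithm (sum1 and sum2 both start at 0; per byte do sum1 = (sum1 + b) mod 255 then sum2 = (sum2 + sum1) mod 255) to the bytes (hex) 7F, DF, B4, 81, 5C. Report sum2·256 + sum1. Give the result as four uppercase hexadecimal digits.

7AF1

Running sums (mod 255):
  after byte 0 (7F): sum1=127, sum2=127
  after byte 1 (DF): sum1=95, sum2=222
  after byte 2 (B4): sum1=20, sum2=242
  after byte 3 (81): sum1=149, sum2=136
  after byte 4 (5C): sum1=241, sum2=122
Checksum = sum2·256 + sum1 = 122·256 + 241 = 31473 = 0x7AF1.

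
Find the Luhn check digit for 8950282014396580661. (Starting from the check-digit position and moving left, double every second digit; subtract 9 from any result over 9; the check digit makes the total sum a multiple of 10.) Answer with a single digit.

Partial digits right→left: 1 6 6 0 8 5 6 9 3 4 1 0 2 8 2 0 5 9 8
Double every second digit counting from the check-digit position (so the 1st, 3rd, 5th, ... of the partial from the right).
  doubled (with −9 where >9): 2 3 7 3 6 2 4 4 1 7 → sum 39
  kept as-is: 6 0 5 9 4 0 8 0 9 → sum 41
Total = 39 + 41 = 80.
Check digit = (10 − (80 mod 10)) mod 10 = 0.

0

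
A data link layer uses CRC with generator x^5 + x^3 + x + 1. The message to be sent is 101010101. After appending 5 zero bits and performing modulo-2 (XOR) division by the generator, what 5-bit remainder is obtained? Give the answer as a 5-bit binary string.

Append 5 zeros: 10101010100000. Divide by 101011 (XOR where the leading bit is 1):
  pos 0: 101010 XOR 101011 = 000001
  pos 5: 110100 XOR 101011 = 011111
  pos 6: 111110 XOR 101011 = 010101
  pos 7: 101010 XOR 101011 = 000001
Remainder (last 5 bits) = 00010. This is the CRC / FCS.

00010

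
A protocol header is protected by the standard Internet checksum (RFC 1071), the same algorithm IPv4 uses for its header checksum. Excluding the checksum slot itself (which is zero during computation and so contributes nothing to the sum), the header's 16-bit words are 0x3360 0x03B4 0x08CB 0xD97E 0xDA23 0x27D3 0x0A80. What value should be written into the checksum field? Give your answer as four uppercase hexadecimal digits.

One's-complement addition (fold any carry out of bit 15 back into bit 0):
  0x3360 + 0x03B4 = 0x03714
  0x3714 + 0x08CB = 0x03FDF
  0x3FDF + 0xD97E = 0x1195D → wrap carry → 0x195E
  0x195E + 0xDA23 = 0x0F381
  0xF381 + 0x27D3 = 0x11B54 → wrap carry → 0x1B55
  0x1B55 + 0x0A80 = 0x025D5
One's-complement sum = 0x25D5.
Checksum = ~0x25D5 & 0xFFFF = 0xDA2A.

DA2A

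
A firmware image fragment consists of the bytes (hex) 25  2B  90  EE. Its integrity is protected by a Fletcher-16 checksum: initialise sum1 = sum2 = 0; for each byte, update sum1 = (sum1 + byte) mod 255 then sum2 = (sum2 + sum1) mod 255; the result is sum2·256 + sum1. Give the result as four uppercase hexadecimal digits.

Running sums (mod 255):
  after byte 0 (25): sum1=37, sum2=37
  after byte 1 (2B): sum1=80, sum2=117
  after byte 2 (90): sum1=224, sum2=86
  after byte 3 (EE): sum1=207, sum2=38
Checksum = sum2·256 + sum1 = 38·256 + 207 = 9935 = 0x26CF.

26CF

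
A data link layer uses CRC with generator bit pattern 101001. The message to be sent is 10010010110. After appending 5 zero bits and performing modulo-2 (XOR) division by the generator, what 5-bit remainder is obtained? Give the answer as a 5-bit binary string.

Append 5 zeros: 1001001011000000. Divide by 101001 (XOR where the leading bit is 1):
  pos 0: 100100 XOR 101001 = 001101
  pos 2: 110110 XOR 101001 = 011111
  pos 3: 111111 XOR 101001 = 010110
  pos 4: 101101 XOR 101001 = 000100
  pos 7: 100000 XOR 101001 = 001001
  pos 9: 100100 XOR 101001 = 001101
Remainder (last 5 bits) = 11010. This is the CRC / FCS.

11010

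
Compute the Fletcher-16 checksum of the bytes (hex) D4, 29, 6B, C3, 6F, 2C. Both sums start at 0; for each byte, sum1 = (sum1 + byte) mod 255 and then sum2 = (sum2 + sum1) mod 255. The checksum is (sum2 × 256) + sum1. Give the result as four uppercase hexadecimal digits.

CEC8

Running sums (mod 255):
  after byte 0 (D4): sum1=212, sum2=212
  after byte 1 (29): sum1=253, sum2=210
  after byte 2 (6B): sum1=105, sum2=60
  after byte 3 (C3): sum1=45, sum2=105
  after byte 4 (6F): sum1=156, sum2=6
  after byte 5 (2C): sum1=200, sum2=206
Checksum = sum2·256 + sum1 = 206·256 + 200 = 52936 = 0xCEC8.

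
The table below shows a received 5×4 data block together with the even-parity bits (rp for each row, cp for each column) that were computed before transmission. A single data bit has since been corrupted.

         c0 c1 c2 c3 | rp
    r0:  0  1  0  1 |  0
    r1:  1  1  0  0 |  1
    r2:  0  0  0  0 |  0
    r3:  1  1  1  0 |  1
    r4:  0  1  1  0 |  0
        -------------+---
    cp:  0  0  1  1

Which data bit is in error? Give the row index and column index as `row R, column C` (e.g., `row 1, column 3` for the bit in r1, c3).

Recompute each row's even parity and compare to rp:
  r0: data parity 0, sent rp 0 → ok
  r1: data parity 0, sent rp 1 → mismatch
  r2: data parity 0, sent rp 0 → ok
  r3: data parity 1, sent rp 1 → ok
  r4: data parity 0, sent rp 0 → ok
Recompute each column's even parity and compare to cp:
  c0: data parity 0, sent cp 0 → ok
  c1: data parity 0, sent cp 0 → ok
  c2: data parity 0, sent cp 1 → mismatch
  c3: data parity 1, sent cp 1 → ok
Exactly one row (r1) and one column (c2) fail → the flipped bit is at their intersection.

row 1, column 2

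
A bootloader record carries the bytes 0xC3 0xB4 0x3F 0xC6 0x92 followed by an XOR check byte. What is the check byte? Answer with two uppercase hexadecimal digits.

XOR the bytes together:
  start with 0xC3
  0xC3 ⊕ 0xB4 = 0x77
  0x77 ⊕ 0x3F = 0x48
  0x48 ⊕ 0xC6 = 0x8E
  0x8E ⊕ 0x92 = 0x1C

1C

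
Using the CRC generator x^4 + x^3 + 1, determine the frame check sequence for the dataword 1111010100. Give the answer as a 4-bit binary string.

Append 4 zeros: 11110101000000. Divide by 11001 (XOR where the leading bit is 1):
  pos 0: 11110 XOR 11001 = 00111
  pos 2: 11110 XOR 11001 = 00111
  pos 4: 11110 XOR 11001 = 00111
  pos 6: 11100 XOR 11001 = 00101
  pos 8: 10100 XOR 11001 = 01101
  pos 9: 11010 XOR 11001 = 00011
Remainder (last 4 bits) = 0011. This is the CRC / FCS.

0011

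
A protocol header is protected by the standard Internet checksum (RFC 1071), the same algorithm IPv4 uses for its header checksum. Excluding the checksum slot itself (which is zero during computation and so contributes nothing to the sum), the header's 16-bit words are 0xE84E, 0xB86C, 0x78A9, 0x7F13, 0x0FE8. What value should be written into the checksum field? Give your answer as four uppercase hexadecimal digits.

579F

One's-complement addition (fold any carry out of bit 15 back into bit 0):
  0xE84E + 0xB86C = 0x1A0BA → wrap carry → 0xA0BB
  0xA0BB + 0x78A9 = 0x11964 → wrap carry → 0x1965
  0x1965 + 0x7F13 = 0x09878
  0x9878 + 0x0FE8 = 0x0A860
One's-complement sum = 0xA860.
Checksum = ~0xA860 & 0xFFFF = 0x579F.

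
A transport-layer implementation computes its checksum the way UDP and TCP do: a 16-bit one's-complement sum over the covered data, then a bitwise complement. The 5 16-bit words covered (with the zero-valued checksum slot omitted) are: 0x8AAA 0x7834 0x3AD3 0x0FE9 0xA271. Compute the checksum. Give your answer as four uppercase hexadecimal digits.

One's-complement addition (fold any carry out of bit 15 back into bit 0):
  0x8AAA + 0x7834 = 0x102DE → wrap carry → 0x02DF
  0x02DF + 0x3AD3 = 0x03DB2
  0x3DB2 + 0x0FE9 = 0x04D9B
  0x4D9B + 0xA271 = 0x0F00C
One's-complement sum = 0xF00C.
Checksum = ~0xF00C & 0xFFFF = 0x0FF3.

0FF3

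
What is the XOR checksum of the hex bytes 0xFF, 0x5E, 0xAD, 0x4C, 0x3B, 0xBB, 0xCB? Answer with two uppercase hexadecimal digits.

0B

XOR the bytes together:
  start with 0xFF
  0xFF ⊕ 0x5E = 0xA1
  0xA1 ⊕ 0xAD = 0x0C
  0x0C ⊕ 0x4C = 0x40
  0x40 ⊕ 0x3B = 0x7B
  0x7B ⊕ 0xBB = 0xC0
  0xC0 ⊕ 0xCB = 0x0B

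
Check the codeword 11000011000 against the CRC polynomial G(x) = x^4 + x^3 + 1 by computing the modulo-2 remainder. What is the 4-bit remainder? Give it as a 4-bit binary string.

1110

Modulo-2 division of 11000011000 by 11001:
  pos 0: 11000 XOR 11001 = 00001
  pos 4: 10110 XOR 11001 = 01111
  pos 5: 11110 XOR 11001 = 00111
Remainder = 1110 (nonzero — an error is detected).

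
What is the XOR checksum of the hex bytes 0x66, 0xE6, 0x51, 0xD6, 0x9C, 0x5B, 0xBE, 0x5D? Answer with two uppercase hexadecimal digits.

XOR the bytes together:
  start with 0x66
  0x66 ⊕ 0xE6 = 0x80
  0x80 ⊕ 0x51 = 0xD1
  0xD1 ⊕ 0xD6 = 0x07
  0x07 ⊕ 0x9C = 0x9B
  0x9B ⊕ 0x5B = 0xC0
  0xC0 ⊕ 0xBE = 0x7E
  0x7E ⊕ 0x5D = 0x23

23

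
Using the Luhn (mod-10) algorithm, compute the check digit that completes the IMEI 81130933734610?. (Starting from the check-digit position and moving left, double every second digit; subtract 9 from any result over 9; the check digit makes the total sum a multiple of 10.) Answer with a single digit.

Partial digits right→left: 0 1 6 4 3 7 3 3 9 0 3 1 1 8
Double every second digit counting from the check-digit position (so the 1st, 3rd, 5th, ... of the partial from the right).
  doubled (with −9 where >9): 0 3 6 6 9 6 2 → sum 32
  kept as-is: 1 4 7 3 0 1 8 → sum 24
Total = 32 + 24 = 56.
Check digit = (10 − (56 mod 10)) mod 10 = 4.

4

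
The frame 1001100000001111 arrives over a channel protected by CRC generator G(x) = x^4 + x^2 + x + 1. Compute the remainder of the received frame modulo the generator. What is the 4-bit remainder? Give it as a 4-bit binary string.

Modulo-2 division of 1001100000001111 by 10111:
  pos 0: 10011 XOR 10111 = 00100
  pos 2: 10000 XOR 10111 = 00111
  pos 4: 11100 XOR 10111 = 01011
  pos 5: 10110 XOR 10111 = 00001
  pos 9: 10011 XOR 10111 = 00100
  pos 11: 10011 XOR 10111 = 00100
Remainder = 0100 (nonzero — an error is detected).

0100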